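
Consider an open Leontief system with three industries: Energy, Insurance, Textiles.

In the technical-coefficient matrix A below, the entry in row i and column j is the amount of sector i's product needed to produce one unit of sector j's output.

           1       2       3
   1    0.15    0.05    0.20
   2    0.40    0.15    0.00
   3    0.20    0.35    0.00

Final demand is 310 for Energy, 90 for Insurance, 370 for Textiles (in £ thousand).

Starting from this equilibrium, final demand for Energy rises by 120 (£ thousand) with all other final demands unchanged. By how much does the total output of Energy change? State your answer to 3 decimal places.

Δx_1 = 159.251

I − A =
  [   0.85    -0.05    -0.20]
  [  -0.40     0.85     0.00]
  [  -0.20    -0.35     1.00]
Cofactors of I−A, C_ij = (−1)^(i+j)·(minor ij) (rows/columns in the sector order above):
  C_11 = (0.85)(1.00) − (0.00)(-0.35) = 0.8500
  C_12 = −[(-0.40)(1.00) − (0.00)(-0.20)] = 0.4000
  C_13 = (-0.40)(-0.35) − (0.85)(-0.20) = 0.3100
  C_21 = −[(-0.05)(1.00) − (-0.20)(-0.35)] = 0.1200
  C_22 = (0.85)(1.00) − (-0.20)(-0.20) = 0.8100
  C_23 = −[(0.85)(-0.35) − (-0.05)(-0.20)] = 0.3075
  C_31 = (-0.05)(0.00) − (-0.20)(0.85) = 0.1700
  C_32 = −[(0.85)(0.00) − (-0.20)(-0.40)] = 0.0800
  C_33 = (0.85)(0.85) − (-0.05)(-0.40) = 0.7025
det(I−A) = Σ_j (I−A)_1j·C_1j = (0.85)(0.8500) + (-0.05)(0.4000) + (-0.20)(0.3100) = 0.6405
adj(I−A) = Cᵀ =
  [ 0.8500   0.1200   0.1700]
  [ 0.4000   0.8100   0.0800]
  [ 0.3100   0.3075   0.7025]
(I − A)⁻¹ = adj(I−A) / det(I−A) ≈
  [   1.3271     0.1874     0.2654]
  [   0.6245     1.2646     0.1249]
  [   0.4840     0.4801     1.0968]
Δx = (I − A)⁻¹ Δd with Δd having +120 in the Energy component and 0 elsewhere.
So Δx_1 = L_11 · (+120), where L_11 = adj(I−A)_11 / det(I−A) = 0.8500 / 0.6405.
Δx_1 = 0.8500 × (+120) / 0.6405 = 102.00 / 0.6405 ≈ 159.251.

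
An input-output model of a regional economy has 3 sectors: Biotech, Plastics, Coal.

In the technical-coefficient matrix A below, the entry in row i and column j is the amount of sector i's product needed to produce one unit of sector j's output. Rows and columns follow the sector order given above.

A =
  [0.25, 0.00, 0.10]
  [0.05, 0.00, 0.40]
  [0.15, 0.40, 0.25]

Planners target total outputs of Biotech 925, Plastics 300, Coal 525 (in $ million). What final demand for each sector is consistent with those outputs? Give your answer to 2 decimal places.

d_1 = 641.25, d_2 = 43.75, d_3 = 135.00

I − A =
  [   0.75     0.00    -0.10]
  [  -0.05     1.00    -0.40]
  [  -0.15    -0.40     0.75]
d = (I − A) x:
  d_1 = (+0.75)·925 + (+0.00)·300 + (-0.10)·525 = 641.25
  d_2 = (-0.05)·925 + (+1.00)·300 + (-0.40)·525 = 43.75
  d_3 = (-0.15)·925 + (-0.40)·300 + (+0.75)·525 = 135.00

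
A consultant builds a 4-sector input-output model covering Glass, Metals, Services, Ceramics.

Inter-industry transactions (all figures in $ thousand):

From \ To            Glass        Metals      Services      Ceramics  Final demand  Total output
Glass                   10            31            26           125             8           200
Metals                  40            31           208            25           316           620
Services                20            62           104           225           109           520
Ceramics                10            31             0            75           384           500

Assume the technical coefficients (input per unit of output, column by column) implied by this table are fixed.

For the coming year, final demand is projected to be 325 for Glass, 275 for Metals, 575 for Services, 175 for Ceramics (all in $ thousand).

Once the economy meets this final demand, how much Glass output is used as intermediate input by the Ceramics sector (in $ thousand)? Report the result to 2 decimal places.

Technical coefficients a_ij = z_ij / X_j:
  a_11 = 10/200 = 0.05, a_21 = 40/200 = 0.20, a_31 = 20/200 = 0.10, a_41 = 10/200 = 0.05
  a_12 = 31/620 = 0.05, a_22 = 31/620 = 0.05, a_32 = 62/620 = 0.10, a_42 = 31/620 = 0.05
  a_13 = 26/520 = 0.05, a_23 = 208/520 = 0.40, a_33 = 104/520 = 0.20, a_43 = 0/520 = 0.00
  a_14 = 125/500 = 0.25, a_24 = 25/500 = 0.05, a_34 = 225/500 = 0.45, a_44 = 75/500 = 0.15
I − A =
  [   0.95    -0.05    -0.05    -0.25]
  [  -0.20     0.95    -0.40    -0.05]
  [  -0.10    -0.10     0.80    -0.45]
  [  -0.05    -0.05     0.00     0.85]
Compute the cofactors C_ij = (−1)^(i+j)·(3×3 minor ij) of I−A; the adjugate is their transpose:
adj(I−A) = Cᵀ =
  [ 0.601000   0.049375   0.062250   0.212625]
  [ 0.181000   0.630625   0.326625   0.263250]
  [ 0.123625   0.107500   0.741750   0.435375]
  [ 0.046000   0.040000   0.022875   0.668250]
det(I−A) = Σ_j (I−A)_1j·C_1j = (0.95)(0.601000) + (-0.05)(0.181000) + (-0.05)(0.123625) + (-0.25)(0.046000) = 0.54421875
(I − A)⁻¹ = adj(I−A) / det(I−A) ≈
  [   1.1043     0.0907     0.1144     0.3907]
  [   0.3326     1.1588     0.6002     0.4837]
  [   0.2272     0.1975     1.3630     0.8000]
  [   0.0845     0.0735     0.0420     1.2279]
First solve x = (I − A)⁻¹ d = adj(I−A)·d / det(I−A); in particular x_4 = (0.046000·325 + 0.040000·275 + 0.022875·575 + 0.668250·175) / 0.54421875 = 156.046875 / 0.54421875 ≈ 286.7356.
Intermediate flow from 1 to 4: z_14 = a_14 · x_4 = 0.25 × 156.046875 / 0.54421875 = 39.01171875 / 0.54421875 ≈ 71.68.

z_14 = 71.68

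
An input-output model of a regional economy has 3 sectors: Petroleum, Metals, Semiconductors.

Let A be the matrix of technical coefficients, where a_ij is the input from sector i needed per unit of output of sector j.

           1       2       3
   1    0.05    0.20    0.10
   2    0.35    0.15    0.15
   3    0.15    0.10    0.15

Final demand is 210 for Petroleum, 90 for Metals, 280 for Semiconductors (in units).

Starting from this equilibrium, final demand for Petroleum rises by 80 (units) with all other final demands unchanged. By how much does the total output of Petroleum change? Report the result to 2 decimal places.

Δx_1 = 95.63

I − A =
  [   0.95    -0.20    -0.10]
  [  -0.35     0.85    -0.15]
  [  -0.15    -0.10     0.85]
Cofactors of I−A, C_ij = (−1)^(i+j)·(minor ij) (rows/columns in the sector order above):
  C_11 = (0.85)(0.85) − (-0.15)(-0.10) = 0.7075
  C_12 = −[(-0.35)(0.85) − (-0.15)(-0.15)] = 0.3200
  C_13 = (-0.35)(-0.10) − (0.85)(-0.15) = 0.1625
  C_21 = −[(-0.20)(0.85) − (-0.10)(-0.10)] = 0.1800
  C_22 = (0.95)(0.85) − (-0.10)(-0.15) = 0.7925
  C_23 = −[(0.95)(-0.10) − (-0.20)(-0.15)] = 0.1250
  C_31 = (-0.20)(-0.15) − (-0.10)(0.85) = 0.1150
  C_32 = −[(0.95)(-0.15) − (-0.10)(-0.35)] = 0.1775
  C_33 = (0.95)(0.85) − (-0.20)(-0.35) = 0.7375
det(I−A) = Σ_j (I−A)_1j·C_1j = (0.95)(0.7075) + (-0.20)(0.3200) + (-0.10)(0.1625) = 0.591875
adj(I−A) = Cᵀ =
  [ 0.7075   0.1800   0.1150]
  [ 0.3200   0.7925   0.1775]
  [ 0.1625   0.1250   0.7375]
(I − A)⁻¹ = adj(I−A) / det(I−A) ≈
  [   1.1954     0.3041     0.1943]
  [   0.5407     1.3390     0.2999]
  [   0.2746     0.2112     1.2460]
Δx = (I − A)⁻¹ Δd with Δd having +80 in the Petroleum component and 0 elsewhere.
So Δx_1 = L_11 · (+80), where L_11 = adj(I−A)_11 / det(I−A) = 0.7075 / 0.591875.
Δx_1 = 0.7075 × (+80) / 0.591875 = 56.60 / 0.591875 ≈ 95.63.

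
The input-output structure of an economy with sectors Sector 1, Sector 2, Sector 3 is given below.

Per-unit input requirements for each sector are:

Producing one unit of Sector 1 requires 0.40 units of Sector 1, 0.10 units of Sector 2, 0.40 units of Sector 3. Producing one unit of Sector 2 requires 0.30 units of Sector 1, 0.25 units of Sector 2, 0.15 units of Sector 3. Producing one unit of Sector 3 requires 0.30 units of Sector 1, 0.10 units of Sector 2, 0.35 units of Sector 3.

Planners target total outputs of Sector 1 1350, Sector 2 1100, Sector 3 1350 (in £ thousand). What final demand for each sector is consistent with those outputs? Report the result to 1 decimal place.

d_1 = 75.0, d_2 = 555.0, d_3 = 172.5

I − A =
  [   0.60    -0.30    -0.30]
  [  -0.10     0.75    -0.10]
  [  -0.40    -0.15     0.65]
d = (I − A) x:
  d_1 = (+0.60)·1350 + (-0.30)·1100 + (-0.30)·1350 = 75.0
  d_2 = (-0.10)·1350 + (+0.75)·1100 + (-0.10)·1350 = 555.0
  d_3 = (-0.40)·1350 + (-0.15)·1100 + (+0.65)·1350 = 172.5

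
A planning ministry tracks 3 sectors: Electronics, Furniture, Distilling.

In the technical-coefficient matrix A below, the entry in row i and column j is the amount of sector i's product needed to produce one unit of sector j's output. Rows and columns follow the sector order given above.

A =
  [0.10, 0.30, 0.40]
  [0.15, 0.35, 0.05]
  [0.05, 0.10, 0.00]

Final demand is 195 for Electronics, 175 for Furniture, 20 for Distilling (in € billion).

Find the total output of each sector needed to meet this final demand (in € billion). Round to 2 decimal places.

I − A =
  [   0.90    -0.30    -0.40]
  [  -0.15     0.65    -0.05]
  [  -0.05    -0.10     1.00]
Cofactors of I−A, C_ij = (−1)^(i+j)·(minor ij) (rows/columns in the sector order above):
  C_11 = (0.65)(1.00) − (-0.05)(-0.10) = 0.6450
  C_12 = −[(-0.15)(1.00) − (-0.05)(-0.05)] = 0.1525
  C_13 = (-0.15)(-0.10) − (0.65)(-0.05) = 0.0475
  C_21 = −[(-0.30)(1.00) − (-0.40)(-0.10)] = 0.3400
  C_22 = (0.90)(1.00) − (-0.40)(-0.05) = 0.8800
  C_23 = −[(0.90)(-0.10) − (-0.30)(-0.05)] = 0.1050
  C_31 = (-0.30)(-0.05) − (-0.40)(0.65) = 0.2750
  C_32 = −[(0.90)(-0.05) − (-0.40)(-0.15)] = 0.1050
  C_33 = (0.90)(0.65) − (-0.30)(-0.15) = 0.5400
det(I−A) = Σ_j (I−A)_1j·C_1j = (0.90)(0.6450) + (-0.30)(0.1525) + (-0.40)(0.0475) = 0.51575
adj(I−A) = Cᵀ =
  [ 0.6450   0.3400   0.2750]
  [ 0.1525   0.8800   0.1050]
  [ 0.0475   0.1050   0.5400]
(I − A)⁻¹ = adj(I−A) / det(I−A) ≈
  [   1.2506     0.6592     0.5332]
  [   0.2957     1.7063     0.2036]
  [   0.0921     0.2036     1.0470]
x = (I − A)⁻¹ d = adj(I−A)·d / det(I−A), with det(I−A) = 0.51575:
  x_E = (0.6450·195 + 0.3400·175 + 0.2750·20) / 0.51575 = 190.775 / 0.51575 ≈ 369.90
  x_F = (0.1525·195 + 0.8800·175 + 0.1050·20) / 0.51575 = 185.8375 / 0.51575 ≈ 360.32
  x_D = (0.0475·195 + 0.1050·175 + 0.5400·20) / 0.51575 = 38.4375 / 0.51575 ≈ 74.53

x_E = 369.90, x_F = 360.32, x_D = 74.53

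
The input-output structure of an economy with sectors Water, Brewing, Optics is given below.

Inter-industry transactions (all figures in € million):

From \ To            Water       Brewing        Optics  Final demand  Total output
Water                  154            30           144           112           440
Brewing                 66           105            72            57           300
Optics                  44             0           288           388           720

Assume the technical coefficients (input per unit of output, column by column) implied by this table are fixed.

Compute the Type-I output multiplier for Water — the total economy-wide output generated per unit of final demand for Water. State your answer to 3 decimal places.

Technical coefficients a_ij = z_ij / X_j:
  a_WW = 154/440 = 0.35, a_BW = 66/440 = 0.15, a_OW = 44/440 = 0.10
  a_WB = 30/300 = 0.10, a_BB = 105/300 = 0.35, a_OB = 0/300 = 0.00
  a_WO = 144/720 = 0.20, a_BO = 72/720 = 0.10, a_OO = 288/720 = 0.40
I − A =
  [   0.65    -0.10    -0.20]
  [  -0.15     0.65    -0.10]
  [  -0.10     0.00     0.60]
Cofactors of I−A, C_ij = (−1)^(i+j)·(minor ij) (rows/columns in the sector order above):
  C_11 = (0.65)(0.60) − (-0.10)(0.00) = 0.3900
  C_12 = −[(-0.15)(0.60) − (-0.10)(-0.10)] = 0.1000
  C_13 = (-0.15)(0.00) − (0.65)(-0.10) = 0.0650
  C_21 = −[(-0.10)(0.60) − (-0.20)(0.00)] = 0.0600
  C_22 = (0.65)(0.60) − (-0.20)(-0.10) = 0.3700
  C_23 = −[(0.65)(0.00) − (-0.10)(-0.10)] = 0.0100
  C_31 = (-0.10)(-0.10) − (-0.20)(0.65) = 0.1400
  C_32 = −[(0.65)(-0.10) − (-0.20)(-0.15)] = 0.0950
  C_33 = (0.65)(0.65) − (-0.10)(-0.15) = 0.4075
det(I−A) = Σ_j (I−A)_1j·C_1j = (0.65)(0.3900) + (-0.10)(0.1000) + (-0.20)(0.0650) = 0.2305
adj(I−A) = Cᵀ =
  [ 0.3900   0.0600   0.1400]
  [ 0.1000   0.3700   0.0950]
  [ 0.0650   0.0100   0.4075]
(I − A)⁻¹ = adj(I−A) / det(I−A) ≈
  [   1.6920     0.2603     0.6074]
  [   0.4338     1.6052     0.4121]
  [   0.2820     0.0434     1.7679]
The output multiplier for sector j is the column-j sum of the Leontief inverse (I − A)⁻¹ = adj(I−A) / det(I−A).
Column W of adj(I−A): (0.3900, 0.1000, 0.0650); det(I−A) = 0.2305.
m_W = (0.3900 + 0.1000 + 0.0650) / 0.2305 = 0.555 / 0.2305 ≈ 2.408.

m_W = 2.408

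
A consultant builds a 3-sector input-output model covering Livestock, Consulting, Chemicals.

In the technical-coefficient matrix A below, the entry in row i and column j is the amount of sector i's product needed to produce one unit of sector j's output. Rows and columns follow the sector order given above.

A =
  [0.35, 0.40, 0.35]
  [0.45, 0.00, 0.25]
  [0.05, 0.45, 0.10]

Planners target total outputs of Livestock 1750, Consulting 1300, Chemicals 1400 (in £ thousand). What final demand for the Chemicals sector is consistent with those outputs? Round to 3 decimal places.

I − A =
  [   0.65    -0.40    -0.35]
  [  -0.45     1.00    -0.25]
  [  -0.05    -0.45     0.90]
d = (I − A) x:
  d_1 = (+0.65)·1750 + (-0.40)·1300 + (-0.35)·1400 = 127.500
  d_2 = (-0.45)·1750 + (+1.00)·1300 + (-0.25)·1400 = 162.500
  d_3 = (-0.05)·1750 + (-0.45)·1300 + (+0.90)·1400 = 587.500

d_3 = 587.500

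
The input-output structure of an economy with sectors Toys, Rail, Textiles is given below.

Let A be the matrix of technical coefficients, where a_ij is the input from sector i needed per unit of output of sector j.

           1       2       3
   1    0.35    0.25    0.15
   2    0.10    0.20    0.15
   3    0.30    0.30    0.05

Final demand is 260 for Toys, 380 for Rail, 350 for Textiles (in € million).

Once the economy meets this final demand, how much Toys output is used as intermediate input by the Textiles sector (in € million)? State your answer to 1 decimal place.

z_13 = 133.4

I − A =
  [   0.65    -0.25    -0.15]
  [  -0.10     0.80    -0.15]
  [  -0.30    -0.30     0.95]
Cofactors of I−A, C_ij = (−1)^(i+j)·(minor ij) (rows/columns in the sector order above):
  C_11 = (0.80)(0.95) − (-0.15)(-0.30) = 0.7150
  C_12 = −[(-0.10)(0.95) − (-0.15)(-0.30)] = 0.1400
  C_13 = (-0.10)(-0.30) − (0.80)(-0.30) = 0.2700
  C_21 = −[(-0.25)(0.95) − (-0.15)(-0.30)] = 0.2825
  C_22 = (0.65)(0.95) − (-0.15)(-0.30) = 0.5725
  C_23 = −[(0.65)(-0.30) − (-0.25)(-0.30)] = 0.2700
  C_31 = (-0.25)(-0.15) − (-0.15)(0.80) = 0.1575
  C_32 = −[(0.65)(-0.15) − (-0.15)(-0.10)] = 0.1125
  C_33 = (0.65)(0.80) − (-0.25)(-0.10) = 0.4950
det(I−A) = Σ_j (I−A)_1j·C_1j = (0.65)(0.7150) + (-0.25)(0.1400) + (-0.15)(0.2700) = 0.38925
adj(I−A) = Cᵀ =
  [ 0.7150   0.2825   0.1575]
  [ 0.1400   0.5725   0.1125]
  [ 0.2700   0.2700   0.4950]
(I − A)⁻¹ = adj(I−A) / det(I−A) ≈
  [   1.8369     0.7258     0.4046]
  [   0.3597     1.4708     0.2890]
  [   0.6936     0.6936     1.2717]
First solve x = (I − A)⁻¹ d = adj(I−A)·d / det(I−A); in particular x_3 = (0.2700·260 + 0.2700·380 + 0.4950·350) / 0.38925 = 346.05 / 0.38925 ≈ 889.017.
Intermediate flow from 1 to 3: z_13 = a_13 · x_3 = 0.15 × 346.05 / 0.38925 = 51.9075 / 0.38925 ≈ 133.4.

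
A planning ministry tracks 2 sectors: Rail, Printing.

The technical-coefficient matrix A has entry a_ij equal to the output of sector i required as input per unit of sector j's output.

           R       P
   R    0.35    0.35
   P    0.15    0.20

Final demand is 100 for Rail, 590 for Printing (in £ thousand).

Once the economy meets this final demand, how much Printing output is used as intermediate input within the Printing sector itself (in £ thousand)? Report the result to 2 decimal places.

z_PP = 170.48

I − A =
  [   0.65    -0.35]
  [  -0.15     0.80]
det(I−A) = (0.65)(0.80) − (-0.35)(-0.15) = 0.4675
adj(I−A) = [[0.80, 0.35], [0.15, 0.65]]
(I − A)⁻¹ = adj(I−A) / det(I−A) ≈
  [   1.7112     0.7487]
  [   0.3209     1.3904]
First solve x = (I − A)⁻¹ d = adj(I−A)·d / det(I−A); in particular x_P = (0.15·100 + 0.65·590) / 0.4675 = 398.50 / 0.4675 ≈ 852.4064.
Intermediate flow from P to P: z_PP = a_PP · x_P = 0.20 × 398.50 / 0.4675 = 79.70 / 0.4675 ≈ 170.48.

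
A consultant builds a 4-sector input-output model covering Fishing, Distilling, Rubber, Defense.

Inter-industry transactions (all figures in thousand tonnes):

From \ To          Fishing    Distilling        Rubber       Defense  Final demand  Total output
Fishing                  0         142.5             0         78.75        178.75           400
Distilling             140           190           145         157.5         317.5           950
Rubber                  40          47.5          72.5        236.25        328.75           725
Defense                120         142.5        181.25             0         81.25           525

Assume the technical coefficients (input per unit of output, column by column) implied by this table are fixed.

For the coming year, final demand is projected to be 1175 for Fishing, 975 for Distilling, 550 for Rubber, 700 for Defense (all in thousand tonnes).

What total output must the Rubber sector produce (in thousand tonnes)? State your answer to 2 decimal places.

x_3 = 2256.75

Technical coefficients a_ij = z_ij / X_j:
  a_11 = 0/400 = 0.00, a_21 = 140/400 = 0.35, a_31 = 40/400 = 0.10, a_41 = 120/400 = 0.30
  a_12 = 142.5/950 = 0.15, a_22 = 190/950 = 0.20, a_32 = 47.5/950 = 0.05, a_42 = 142.5/950 = 0.15
  a_13 = 0/725 = 0.00, a_23 = 145/725 = 0.20, a_33 = 72.5/725 = 0.10, a_43 = 181.25/725 = 0.25
  a_14 = 78.75/525 = 0.15, a_24 = 157.5/525 = 0.30, a_34 = 236.25/525 = 0.45, a_44 = 0/525 = 0.00
I − A =
  [   1.00    -0.15     0.00    -0.15]
  [  -0.35     0.80    -0.20    -0.30]
  [  -0.10    -0.05     0.90    -0.45]
  [  -0.30    -0.15    -0.25     1.00]
Compute the cofactors C_ij = (−1)^(i+j)·(3×3 minor ij) of I−A; the adjugate is their transpose:
adj(I−A) = Cᵀ =
  [ 0.562250   0.140250   0.075750   0.160500]
  [ 0.411125   0.743250   0.279125   0.410250]
  [ 0.229125   0.152750   0.645125   0.370500]
  [ 0.287625   0.191750   0.225875   0.659750]
det(I−A) = Σ_j (I−A)_1j·C_1j = (1.00)(0.562250) + (-0.15)(0.411125) + (0.00)(0.229125) + (-0.15)(0.287625) = 0.4574375
(I − A)⁻¹ = adj(I−A) / det(I−A) ≈
  [   1.2291     0.3066     0.1656     0.3509]
  [   0.8988     1.6248     0.6102     0.8968]
  [   0.5009     0.3339     1.4103     0.8099]
  [   0.6288     0.4192     0.4938     1.4423]
x = (I − A)⁻¹ d = adj(I−A)·d / det(I−A), with det(I−A) = 0.4574375:
  x_1 = (0.562250·1175 + 0.140250·975 + 0.075750·550 + 0.160500·700) / 0.4574375 = 951.40 / 0.4574375 ≈ 2079.85
  x_2 = (0.411125·1175 + 0.743250·975 + 0.279125·550 + 0.410250·700) / 0.4574375 = 1648.434375 / 0.4574375 ≈ 3603.63
  x_3 = (0.229125·1175 + 0.152750·975 + 0.645125·550 + 0.370500·700) / 0.4574375 = 1032.321875 / 0.4574375 ≈ 2256.75
  x_4 = (0.287625·1175 + 0.191750·975 + 0.225875·550 + 0.659750·700) / 0.4574375 = 1110.971875 / 0.4574375 ≈ 2428.69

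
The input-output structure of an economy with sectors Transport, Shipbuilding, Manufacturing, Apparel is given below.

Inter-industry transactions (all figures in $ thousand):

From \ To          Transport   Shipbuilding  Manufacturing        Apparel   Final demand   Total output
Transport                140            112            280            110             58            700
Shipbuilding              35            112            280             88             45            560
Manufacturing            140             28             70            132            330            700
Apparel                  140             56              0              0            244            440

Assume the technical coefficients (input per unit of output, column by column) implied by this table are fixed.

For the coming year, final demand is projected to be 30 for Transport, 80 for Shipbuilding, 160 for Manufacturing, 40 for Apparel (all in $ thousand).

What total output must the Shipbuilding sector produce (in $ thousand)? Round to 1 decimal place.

x_2 = 306.3

Technical coefficients a_ij = z_ij / X_j:
  a_11 = 140/700 = 0.20, a_21 = 35/700 = 0.05, a_31 = 140/700 = 0.20, a_41 = 140/700 = 0.20
  a_12 = 112/560 = 0.20, a_22 = 112/560 = 0.20, a_32 = 28/560 = 0.05, a_42 = 56/560 = 0.10
  a_13 = 280/700 = 0.40, a_23 = 280/700 = 0.40, a_33 = 70/700 = 0.10, a_43 = 0/700 = 0.00
  a_14 = 110/440 = 0.25, a_24 = 88/440 = 0.20, a_34 = 132/440 = 0.30, a_44 = 0/440 = 0.00
I − A =
  [   0.80    -0.20    -0.40    -0.25]
  [  -0.05     0.80    -0.40    -0.20]
  [  -0.20    -0.05     0.90    -0.30]
  [  -0.20    -0.10     0.00     1.00]
Compute the cofactors C_ij = (−1)^(i+j)·(3×3 minor ij) of I−A; the adjugate is their transpose:
adj(I−A) = Cᵀ =
  [ 0.670000   0.234500   0.402000   0.335000]
  [ 0.185000   0.571000   0.336000   0.261250]
  [ 0.210000   0.118500   0.564750   0.245625]
  [ 0.152500   0.104000   0.114000   0.470000]
det(I−A) = Σ_j (I−A)_1j·C_1j = (0.80)(0.670000) + (-0.20)(0.185000) + (-0.40)(0.210000) + (-0.25)(0.152500) = 0.376875
(I − A)⁻¹ = adj(I−A) / det(I−A) ≈
  [   1.7778     0.6222     1.0667     0.8889]
  [   0.4909     1.5151     0.8915     0.6932]
  [   0.5572     0.3144     1.4985     0.6517]
  [   0.4046     0.2760     0.3025     1.2471]
x = (I − A)⁻¹ d = adj(I−A)·d / det(I−A), with det(I−A) = 0.376875:
  x_1 = (0.670000·30 + 0.234500·80 + 0.402000·160 + 0.335000·40) / 0.376875 = 116.58 / 0.376875 ≈ 309.3
  x_2 = (0.185000·30 + 0.571000·80 + 0.336000·160 + 0.261250·40) / 0.376875 = 115.44 / 0.376875 ≈ 306.3
  x_3 = (0.210000·30 + 0.118500·80 + 0.564750·160 + 0.245625·40) / 0.376875 = 115.965 / 0.376875 ≈ 307.7
  x_4 = (0.152500·30 + 0.104000·80 + 0.114000·160 + 0.470000·40) / 0.376875 = 49.935 / 0.376875 ≈ 132.5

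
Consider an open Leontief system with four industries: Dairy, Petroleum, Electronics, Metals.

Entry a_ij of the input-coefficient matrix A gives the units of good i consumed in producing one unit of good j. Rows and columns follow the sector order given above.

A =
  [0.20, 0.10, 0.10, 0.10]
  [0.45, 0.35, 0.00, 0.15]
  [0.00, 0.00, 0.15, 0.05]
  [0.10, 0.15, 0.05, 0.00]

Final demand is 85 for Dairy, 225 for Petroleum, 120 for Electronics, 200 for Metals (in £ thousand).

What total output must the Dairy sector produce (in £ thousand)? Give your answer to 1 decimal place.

I − A =
  [   0.80    -0.10    -0.10    -0.10]
  [  -0.45     0.65     0.00    -0.15]
  [   0.00     0.00     0.85    -0.05]
  [  -0.10    -0.15    -0.05     1.00]
Compute the cofactors C_ij = (−1)^(i+j)·(3×3 minor ij) of I−A; the adjugate is their transpose:
adj(I−A) = Cᵀ =
  [ 0.531750   0.098250   0.066750   0.071250]
  [ 0.394125   0.669000   0.054750   0.142500]
  [ 0.006625   0.006500   0.442250   0.023750]
  [ 0.112625   0.110500   0.037000   0.403750]
det(I−A) = Σ_j (I−A)_1j·C_1j = (0.80)(0.531750) + (-0.10)(0.394125) + (-0.10)(0.006625) + (-0.10)(0.112625) = 0.3740625
(I − A)⁻¹ = adj(I−A) / det(I−A) ≈
  [   1.4216     0.2627     0.1784     0.1905]
  [   1.0536     1.7885     0.1464     0.3810]
  [   0.0177     0.0174     1.1823     0.0635]
  [   0.3011     0.2954     0.0989     1.0794]
x = (I − A)⁻¹ d = adj(I−A)·d / det(I−A), with det(I−A) = 0.3740625:
  x_D = (0.531750·85 + 0.098250·225 + 0.066750·120 + 0.071250·200) / 0.3740625 = 89.565 / 0.3740625 ≈ 239.4
  x_P = (0.394125·85 + 0.669000·225 + 0.054750·120 + 0.142500·200) / 0.3740625 = 219.095625 / 0.3740625 ≈ 585.7
  x_E = (0.006625·85 + 0.006500·225 + 0.442250·120 + 0.023750·200) / 0.3740625 = 59.845625 / 0.3740625 ≈ 160.0
  x_M = (0.112625·85 + 0.110500·225 + 0.037000·120 + 0.403750·200) / 0.3740625 = 119.625625 / 0.3740625 ≈ 319.8

x_D = 239.4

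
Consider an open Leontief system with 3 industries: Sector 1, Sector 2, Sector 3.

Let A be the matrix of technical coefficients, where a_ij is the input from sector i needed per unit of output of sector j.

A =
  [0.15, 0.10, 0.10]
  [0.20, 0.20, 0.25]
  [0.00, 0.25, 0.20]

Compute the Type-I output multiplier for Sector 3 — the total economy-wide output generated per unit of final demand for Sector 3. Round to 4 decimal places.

I − A =
  [   0.85    -0.10    -0.10]
  [  -0.20     0.80    -0.25]
  [   0.00    -0.25     0.80]
Cofactors of I−A, C_ij = (−1)^(i+j)·(minor ij) (rows/columns in the sector order above):
  C_11 = (0.80)(0.80) − (-0.25)(-0.25) = 0.5775
  C_12 = −[(-0.20)(0.80) − (-0.25)(0.00)] = 0.1600
  C_13 = (-0.20)(-0.25) − (0.80)(0.00) = 0.0500
  C_21 = −[(-0.10)(0.80) − (-0.10)(-0.25)] = 0.1050
  C_22 = (0.85)(0.80) − (-0.10)(0.00) = 0.6800
  C_23 = −[(0.85)(-0.25) − (-0.10)(0.00)] = 0.2125
  C_31 = (-0.10)(-0.25) − (-0.10)(0.80) = 0.1050
  C_32 = −[(0.85)(-0.25) − (-0.10)(-0.20)] = 0.2325
  C_33 = (0.85)(0.80) − (-0.10)(-0.20) = 0.6600
det(I−A) = Σ_j (I−A)_1j·C_1j = (0.85)(0.5775) + (-0.10)(0.1600) + (-0.10)(0.0500) = 0.469875
adj(I−A) = Cᵀ =
  [ 0.5775   0.1050   0.1050]
  [ 0.1600   0.6800   0.2325]
  [ 0.0500   0.2125   0.6600]
(I − A)⁻¹ = adj(I−A) / det(I−A) ≈
  [   1.22905     0.22346     0.22346]
  [   0.34052     1.44719     0.49481]
  [   0.10641     0.45225     1.40463]
The output multiplier for sector j is the column-j sum of the Leontief inverse (I − A)⁻¹ = adj(I−A) / det(I−A).
Column 3 of adj(I−A): (0.1050, 0.2325, 0.6600); det(I−A) = 0.469875.
m_3 = (0.1050 + 0.2325 + 0.6600) / 0.469875 = 0.9975 / 0.469875 ≈ 2.1229.

m_3 = 2.1229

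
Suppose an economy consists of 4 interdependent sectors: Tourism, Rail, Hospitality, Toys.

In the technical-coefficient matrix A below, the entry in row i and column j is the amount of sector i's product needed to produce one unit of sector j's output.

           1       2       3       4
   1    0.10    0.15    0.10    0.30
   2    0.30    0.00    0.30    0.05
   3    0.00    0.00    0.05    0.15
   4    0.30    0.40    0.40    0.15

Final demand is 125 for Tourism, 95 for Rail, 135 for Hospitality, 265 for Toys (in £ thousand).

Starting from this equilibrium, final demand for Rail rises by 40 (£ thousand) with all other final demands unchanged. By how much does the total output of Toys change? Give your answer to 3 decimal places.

I − A =
  [   0.90    -0.15    -0.10    -0.30]
  [  -0.30     1.00    -0.30    -0.05]
  [   0.00     0.00     0.95    -0.15]
  [  -0.30    -0.40    -0.40     0.85]
Compute the cofactors C_ij = (−1)^(i+j)·(3×3 minor ij) of I−A; the adjugate is their transpose:
adj(I−A) = Cᵀ =
  [ 0.710500   0.232125   0.280250   0.313875]
  [ 0.252000   0.582750   0.283500   0.173250]
  [ 0.063000   0.060750   0.580500   0.128250]
  [ 0.399000   0.384750   0.505500   0.812250]
det(I−A) = Σ_j (I−A)_1j·C_1j = (0.90)(0.710500) + (-0.15)(0.252000) + (-0.10)(0.063000) + (-0.30)(0.399000) = 0.47565
(I − A)⁻¹ = adj(I−A) / det(I−A) ≈
  [   1.4937     0.4880     0.5892     0.6599]
  [   0.5298     1.2252     0.5960     0.3642]
  [   0.1325     0.1277     1.2204     0.2696]
  [   0.8389     0.8089     1.0628     1.7077]
Δx = (I − A)⁻¹ Δd with Δd having +40 in the Rail component and 0 elsewhere.
So Δx_4 = L_42 · (+40), where L_42 = adj(I−A)_42 / det(I−A) = 0.384750 / 0.47565.
Δx_4 = 0.384750 × (+40) / 0.47565 = 15.39 / 0.47565 ≈ 32.356.

Δx_4 = 32.356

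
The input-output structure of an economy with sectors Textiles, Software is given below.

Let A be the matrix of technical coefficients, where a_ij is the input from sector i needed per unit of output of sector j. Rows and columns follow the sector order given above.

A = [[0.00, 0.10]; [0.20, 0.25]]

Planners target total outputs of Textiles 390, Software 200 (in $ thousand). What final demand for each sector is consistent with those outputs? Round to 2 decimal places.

I − A =
  [   1.00    -0.10]
  [  -0.20     0.75]
d = (I − A) x:
  d_1 = (+1.00)·390 + (-0.10)·200 = 370.00
  d_2 = (-0.20)·390 + (+0.75)·200 = 72.00

d_1 = 370.00, d_2 = 72.00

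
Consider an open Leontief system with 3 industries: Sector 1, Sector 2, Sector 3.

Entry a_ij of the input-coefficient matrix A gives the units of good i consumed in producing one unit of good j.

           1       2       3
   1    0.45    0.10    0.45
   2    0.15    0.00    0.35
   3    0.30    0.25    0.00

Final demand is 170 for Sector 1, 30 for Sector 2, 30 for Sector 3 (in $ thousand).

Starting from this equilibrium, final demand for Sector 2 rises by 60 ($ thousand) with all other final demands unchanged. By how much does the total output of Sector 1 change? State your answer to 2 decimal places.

I − A =
  [   0.55    -0.10    -0.45]
  [  -0.15     1.00    -0.35]
  [  -0.30    -0.25     1.00]
Cofactors of I−A, C_ij = (−1)^(i+j)·(minor ij) (rows/columns in the sector order above):
  C_11 = (1.00)(1.00) − (-0.35)(-0.25) = 0.9125
  C_12 = −[(-0.15)(1.00) − (-0.35)(-0.30)] = 0.2550
  C_13 = (-0.15)(-0.25) − (1.00)(-0.30) = 0.3375
  C_21 = −[(-0.10)(1.00) − (-0.45)(-0.25)] = 0.2125
  C_22 = (0.55)(1.00) − (-0.45)(-0.30) = 0.4150
  C_23 = −[(0.55)(-0.25) − (-0.10)(-0.30)] = 0.1675
  C_31 = (-0.10)(-0.35) − (-0.45)(1.00) = 0.4850
  C_32 = −[(0.55)(-0.35) − (-0.45)(-0.15)] = 0.2600
  C_33 = (0.55)(1.00) − (-0.10)(-0.15) = 0.5350
det(I−A) = Σ_j (I−A)_1j·C_1j = (0.55)(0.9125) + (-0.10)(0.2550) + (-0.45)(0.3375) = 0.3245
adj(I−A) = Cᵀ =
  [ 0.9125   0.2125   0.4850]
  [ 0.2550   0.4150   0.2600]
  [ 0.3375   0.1675   0.5350]
(I − A)⁻¹ = adj(I−A) / det(I−A) ≈
  [   2.8120     0.6549     1.4946]
  [   0.7858     1.2789     0.8012]
  [   1.0401     0.5162     1.6487]
Δx = (I − A)⁻¹ Δd with Δd having +60 in the Sector 2 component and 0 elsewhere.
So Δx_1 = L_12 · (+60), where L_12 = adj(I−A)_12 / det(I−A) = 0.2125 / 0.3245.
Δx_1 = 0.2125 × (+60) / 0.3245 = 12.75 / 0.3245 ≈ 39.29.

Δx_1 = 39.29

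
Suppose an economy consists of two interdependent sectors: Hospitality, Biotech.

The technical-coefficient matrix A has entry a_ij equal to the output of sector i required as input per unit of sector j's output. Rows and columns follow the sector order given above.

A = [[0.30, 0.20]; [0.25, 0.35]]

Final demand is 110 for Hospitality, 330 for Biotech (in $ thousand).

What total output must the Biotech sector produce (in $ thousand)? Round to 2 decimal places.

x_B = 638.27

I − A =
  [   0.70    -0.20]
  [  -0.25     0.65]
det(I−A) = (0.70)(0.65) − (-0.20)(-0.25) = 0.4050
adj(I−A) = [[0.65, 0.20], [0.25, 0.70]]
(I − A)⁻¹ = adj(I−A) / det(I−A) ≈
  [   1.6049     0.4938]
  [   0.6173     1.7284]
x = (I − A)⁻¹ d = adj(I−A)·d / det(I−A), with det(I−A) = 0.4050:
  x_H = (0.65·110 + 0.20·330) / 0.4050 = 137.50 / 0.4050 ≈ 339.51
  x_B = (0.25·110 + 0.70·330) / 0.4050 = 258.50 / 0.4050 ≈ 638.27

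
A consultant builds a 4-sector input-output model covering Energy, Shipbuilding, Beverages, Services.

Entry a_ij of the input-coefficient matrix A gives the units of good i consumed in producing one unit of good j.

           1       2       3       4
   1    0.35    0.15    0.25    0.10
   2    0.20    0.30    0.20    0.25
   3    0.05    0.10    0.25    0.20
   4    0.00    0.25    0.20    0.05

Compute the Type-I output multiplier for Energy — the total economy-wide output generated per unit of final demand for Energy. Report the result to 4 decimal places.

m_1 = 3.0558

I − A =
  [   0.65    -0.15    -0.25    -0.10]
  [  -0.20     0.70    -0.20    -0.25]
  [  -0.05    -0.10     0.75    -0.20]
  [   0.00    -0.25    -0.20     0.95]
Compute the cofactors C_ij = (−1)^(i+j)·(3×3 minor ij) of I−A; the adjugate is their transpose:
adj(I−A) = Cᵀ =
  [ 0.389875   0.157875   0.205625   0.125875]
  [ 0.146500   0.424250   0.207500   0.170750]
  [ 0.059125   0.102625   0.358125   0.108625]
  [ 0.051000   0.133250   0.130000   0.290500]
det(I−A) = Σ_j (I−A)_1j·C_1j = (0.65)(0.389875) + (-0.15)(0.146500) + (-0.25)(0.059125) + (-0.10)(0.051000) = 0.2115625
(I − A)⁻¹ = adj(I−A) / det(I−A) ≈
  [   1.84284     0.74623     0.97194     0.59498]
  [   0.69247     2.00532     0.98080     0.80709]
  [   0.27947     0.48508     1.69276     0.51344]
  [   0.24106     0.62984     0.61448     1.37312]
The output multiplier for sector j is the column-j sum of the Leontief inverse (I − A)⁻¹ = adj(I−A) / det(I−A).
Column 1 of adj(I−A): (0.389875, 0.146500, 0.059125, 0.051000); det(I−A) = 0.2115625.
m_1 = (0.389875 + 0.146500 + 0.059125 + 0.051000) / 0.2115625 = 0.6465 / 0.2115625 ≈ 3.0558.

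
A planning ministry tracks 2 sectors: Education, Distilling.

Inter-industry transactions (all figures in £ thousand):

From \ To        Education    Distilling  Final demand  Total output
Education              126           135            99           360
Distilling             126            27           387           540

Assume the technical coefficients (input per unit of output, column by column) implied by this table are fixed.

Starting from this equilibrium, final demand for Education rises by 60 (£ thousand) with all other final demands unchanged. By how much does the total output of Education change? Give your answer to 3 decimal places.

Δx_1 = 107.547

Technical coefficients a_ij = z_ij / X_j:
  a_11 = 126/360 = 0.35, a_21 = 126/360 = 0.35
  a_12 = 135/540 = 0.25, a_22 = 27/540 = 0.05
I − A =
  [   0.65    -0.25]
  [  -0.35     0.95]
det(I−A) = (0.65)(0.95) − (-0.25)(-0.35) = 0.5300
adj(I−A) = [[0.95, 0.25], [0.35, 0.65]]
(I − A)⁻¹ = adj(I−A) / det(I−A) ≈
  [   1.7925     0.4717]
  [   0.6604     1.2264]
Δx = (I − A)⁻¹ Δd with Δd having +60 in the Education component and 0 elsewhere.
So Δx_1 = L_11 · (+60), where L_11 = adj(I−A)_11 / det(I−A) = 0.95 / 0.5300.
Δx_1 = 0.95 × (+60) / 0.5300 = 57.00 / 0.5300 ≈ 107.547.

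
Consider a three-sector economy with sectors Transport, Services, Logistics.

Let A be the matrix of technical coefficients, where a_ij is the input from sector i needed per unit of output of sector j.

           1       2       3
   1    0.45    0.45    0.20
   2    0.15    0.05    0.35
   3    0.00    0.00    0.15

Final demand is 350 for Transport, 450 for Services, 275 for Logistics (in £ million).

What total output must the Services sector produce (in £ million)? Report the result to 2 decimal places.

x_2 = 817.55

I − A =
  [   0.55    -0.45    -0.20]
  [  -0.15     0.95    -0.35]
  [   0.00     0.00     0.85]
Cofactors of I−A, C_ij = (−1)^(i+j)·(minor ij) (rows/columns in the sector order above):
  C_11 = (0.95)(0.85) − (-0.35)(0.00) = 0.8075
  C_12 = −[(-0.15)(0.85) − (-0.35)(0.00)] = 0.1275
  C_13 = (-0.15)(0.00) − (0.95)(0.00) = 0.0000
  C_21 = −[(-0.45)(0.85) − (-0.20)(0.00)] = 0.3825
  C_22 = (0.55)(0.85) − (-0.20)(0.00) = 0.4675
  C_23 = −[(0.55)(0.00) − (-0.45)(0.00)] = 0.0000
  C_31 = (-0.45)(-0.35) − (-0.20)(0.95) = 0.3475
  C_32 = −[(0.55)(-0.35) − (-0.20)(-0.15)] = 0.2225
  C_33 = (0.55)(0.95) − (-0.45)(-0.15) = 0.4550
det(I−A) = Σ_j (I−A)_1j·C_1j = (0.55)(0.8075) + (-0.45)(0.1275) + (-0.20)(0.0000) = 0.38675
adj(I−A) = Cᵀ =
  [ 0.8075   0.3825   0.3475]
  [ 0.1275   0.4675   0.2225]
  [ 0.0000   0.0000   0.4550]
(I − A)⁻¹ = adj(I−A) / det(I−A) ≈
  [   2.0879     0.9890     0.8985]
  [   0.3297     1.2088     0.5753]
  [   0.0000     0.0000     1.1765]
x = (I − A)⁻¹ d = adj(I−A)·d / det(I−A), with det(I−A) = 0.38675:
  x_1 = (0.8075·350 + 0.3825·450 + 0.3475·275) / 0.38675 = 550.3125 / 0.38675 ≈ 1422.92
  x_2 = (0.1275·350 + 0.4675·450 + 0.2225·275) / 0.38675 = 316.1875 / 0.38675 ≈ 817.55
  x_3 = (0.0000·350 + 0.0000·450 + 0.4550·275) / 0.38675 = 125.125 / 0.38675 ≈ 323.53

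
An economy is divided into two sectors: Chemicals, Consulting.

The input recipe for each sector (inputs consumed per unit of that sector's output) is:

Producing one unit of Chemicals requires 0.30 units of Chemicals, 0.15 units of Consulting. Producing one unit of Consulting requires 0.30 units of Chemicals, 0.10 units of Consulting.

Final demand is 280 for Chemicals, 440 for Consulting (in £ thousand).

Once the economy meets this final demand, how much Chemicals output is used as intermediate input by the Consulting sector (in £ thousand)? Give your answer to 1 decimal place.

I − A =
  [   0.70    -0.30]
  [  -0.15     0.90]
det(I−A) = (0.70)(0.90) − (-0.30)(-0.15) = 0.5850
adj(I−A) = [[0.90, 0.30], [0.15, 0.70]]
(I − A)⁻¹ = adj(I−A) / det(I−A) ≈
  [   1.5385     0.5128]
  [   0.2564     1.1966]
First solve x = (I − A)⁻¹ d = adj(I−A)·d / det(I−A); in particular x_2 = (0.15·280 + 0.70·440) / 0.5850 = 350.00 / 0.5850 ≈ 598.291.
Intermediate flow from 1 to 2: z_12 = a_12 · x_2 = 0.30 × 350.00 / 0.5850 = 105.00 / 0.5850 ≈ 179.5.

z_12 = 179.5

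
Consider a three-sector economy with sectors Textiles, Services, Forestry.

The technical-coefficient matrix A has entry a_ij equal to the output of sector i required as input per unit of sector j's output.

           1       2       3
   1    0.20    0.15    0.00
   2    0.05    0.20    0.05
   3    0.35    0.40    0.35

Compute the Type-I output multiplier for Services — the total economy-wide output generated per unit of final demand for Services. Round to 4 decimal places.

I − A =
  [   0.80    -0.15     0.00]
  [  -0.05     0.80    -0.05]
  [  -0.35    -0.40     0.65]
Cofactors of I−A, C_ij = (−1)^(i+j)·(minor ij) (rows/columns in the sector order above):
  C_11 = (0.80)(0.65) − (-0.05)(-0.40) = 0.5000
  C_12 = −[(-0.05)(0.65) − (-0.05)(-0.35)] = 0.0500
  C_13 = (-0.05)(-0.40) − (0.80)(-0.35) = 0.3000
  C_21 = −[(-0.15)(0.65) − (0.00)(-0.40)] = 0.0975
  C_22 = (0.80)(0.65) − (0.00)(-0.35) = 0.5200
  C_23 = −[(0.80)(-0.40) − (-0.15)(-0.35)] = 0.3725
  C_31 = (-0.15)(-0.05) − (0.00)(0.80) = 0.0075
  C_32 = −[(0.80)(-0.05) − (0.00)(-0.05)] = 0.0400
  C_33 = (0.80)(0.80) − (-0.15)(-0.05) = 0.6325
det(I−A) = Σ_j (I−A)_1j·C_1j = (0.80)(0.5000) + (-0.15)(0.0500) + (0.00)(0.3000) = 0.3925
adj(I−A) = Cᵀ =
  [ 0.5000   0.0975   0.0075]
  [ 0.0500   0.5200   0.0400]
  [ 0.3000   0.3725   0.6325]
(I − A)⁻¹ = adj(I−A) / det(I−A) ≈
  [   1.27389     0.24841     0.01911]
  [   0.12739     1.32484     0.10191]
  [   0.76433     0.94904     1.61146]
The output multiplier for sector j is the column-j sum of the Leontief inverse (I − A)⁻¹ = adj(I−A) / det(I−A).
Column 2 of adj(I−A): (0.0975, 0.5200, 0.3725); det(I−A) = 0.3925.
m_2 = (0.0975 + 0.5200 + 0.3725) / 0.3925 = 0.99 / 0.3925 ≈ 2.5223.

m_2 = 2.5223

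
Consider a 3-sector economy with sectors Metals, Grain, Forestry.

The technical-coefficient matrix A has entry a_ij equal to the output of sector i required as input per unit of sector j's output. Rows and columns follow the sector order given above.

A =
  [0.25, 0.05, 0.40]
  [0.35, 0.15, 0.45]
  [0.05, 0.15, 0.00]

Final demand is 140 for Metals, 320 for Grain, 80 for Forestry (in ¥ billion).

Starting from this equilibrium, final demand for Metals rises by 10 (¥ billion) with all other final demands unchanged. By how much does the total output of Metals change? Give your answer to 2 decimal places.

I − A =
  [   0.75    -0.05    -0.40]
  [  -0.35     0.85    -0.45]
  [  -0.05    -0.15     1.00]
Cofactors of I−A, C_ij = (−1)^(i+j)·(minor ij) (rows/columns in the sector order above):
  C_11 = (0.85)(1.00) − (-0.45)(-0.15) = 0.7825
  C_12 = −[(-0.35)(1.00) − (-0.45)(-0.05)] = 0.3725
  C_13 = (-0.35)(-0.15) − (0.85)(-0.05) = 0.0950
  C_21 = −[(-0.05)(1.00) − (-0.40)(-0.15)] = 0.1100
  C_22 = (0.75)(1.00) − (-0.40)(-0.05) = 0.7300
  C_23 = −[(0.75)(-0.15) − (-0.05)(-0.05)] = 0.1150
  C_31 = (-0.05)(-0.45) − (-0.40)(0.85) = 0.3625
  C_32 = −[(0.75)(-0.45) − (-0.40)(-0.35)] = 0.4775
  C_33 = (0.75)(0.85) − (-0.05)(-0.35) = 0.6200
det(I−A) = Σ_j (I−A)_1j·C_1j = (0.75)(0.7825) + (-0.05)(0.3725) + (-0.40)(0.0950) = 0.53025
adj(I−A) = Cᵀ =
  [ 0.7825   0.1100   0.3625]
  [ 0.3725   0.7300   0.4775]
  [ 0.0950   0.1150   0.6200]
(I − A)⁻¹ = adj(I−A) / det(I−A) ≈
  [   1.4757     0.2074     0.6836]
  [   0.7025     1.3767     0.9005]
  [   0.1792     0.2169     1.1693]
Δx = (I − A)⁻¹ Δd with Δd having +10 in the Metals component and 0 elsewhere.
So Δx_1 = L_11 · (+10), where L_11 = adj(I−A)_11 / det(I−A) = 0.7825 / 0.53025.
Δx_1 = 0.7825 × (+10) / 0.53025 = 7.825 / 0.53025 ≈ 14.76.

Δx_1 = 14.76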